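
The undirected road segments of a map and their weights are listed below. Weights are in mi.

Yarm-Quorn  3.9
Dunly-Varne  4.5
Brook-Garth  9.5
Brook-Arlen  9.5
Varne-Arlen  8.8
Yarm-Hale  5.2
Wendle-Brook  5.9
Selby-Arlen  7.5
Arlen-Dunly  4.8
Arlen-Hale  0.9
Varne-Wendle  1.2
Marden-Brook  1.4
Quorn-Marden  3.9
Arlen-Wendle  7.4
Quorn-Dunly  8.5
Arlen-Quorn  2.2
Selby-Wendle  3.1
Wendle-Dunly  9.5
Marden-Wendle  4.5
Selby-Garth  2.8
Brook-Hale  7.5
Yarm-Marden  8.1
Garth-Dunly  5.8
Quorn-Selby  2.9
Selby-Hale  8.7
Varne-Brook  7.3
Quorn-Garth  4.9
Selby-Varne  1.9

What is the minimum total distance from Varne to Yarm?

8.7 mi

Compare a few routes:
Varne → Wendle → Selby → Quorn → Yarm: 1.2+3.1+2.9+3.9 = 11.1
Varne → Selby → Quorn → Arlen → Hale → Yarm: 1.9+2.9+2.2+0.9+5.2 = 13.1
Varne → Wendle → Marden → Quorn → Yarm: 1.2+4.5+3.9+3.9 = 13.5
Varne → Selby → Quorn → Yarm: 1.9+2.9+3.9 = 8.7
Cheapest is Varne → Selby → Quorn → Yarm at 8.7 mi.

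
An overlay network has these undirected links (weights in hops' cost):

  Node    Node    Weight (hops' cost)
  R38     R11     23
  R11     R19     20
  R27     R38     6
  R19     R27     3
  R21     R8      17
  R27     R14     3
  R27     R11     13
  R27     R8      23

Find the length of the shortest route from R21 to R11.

53 hops' cost

Running Dijkstra from R21:
R21: 0
R8: 17  (via R21)
R27: 40  (via R8)
R19: 43  (via R27)
R14: 43  (via R27)
R38: 46  (via R27)
R11: 53  (via R27)
Shortest route: R21–R8–R27–R11 = 53 hops' cost.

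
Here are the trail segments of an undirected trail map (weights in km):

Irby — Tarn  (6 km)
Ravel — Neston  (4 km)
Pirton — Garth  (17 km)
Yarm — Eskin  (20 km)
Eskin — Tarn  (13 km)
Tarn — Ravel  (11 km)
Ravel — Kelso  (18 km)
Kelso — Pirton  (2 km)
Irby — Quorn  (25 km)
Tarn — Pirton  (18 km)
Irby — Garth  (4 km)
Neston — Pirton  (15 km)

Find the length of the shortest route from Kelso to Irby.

23 km

Compare a few routes:
Kelso–Pirton–Tarn–Irby: 2+18+6 = 26
Kelso–Pirton–Neston–Ravel–Tarn–Irby: 2+15+4+11+6 = 38
Kelso–Pirton–Garth–Irby: 2+17+4 = 23
Kelso–Ravel–Tarn–Irby: 18+11+6 = 35
The minimum is 23 km via Kelso–Pirton–Garth–Irby.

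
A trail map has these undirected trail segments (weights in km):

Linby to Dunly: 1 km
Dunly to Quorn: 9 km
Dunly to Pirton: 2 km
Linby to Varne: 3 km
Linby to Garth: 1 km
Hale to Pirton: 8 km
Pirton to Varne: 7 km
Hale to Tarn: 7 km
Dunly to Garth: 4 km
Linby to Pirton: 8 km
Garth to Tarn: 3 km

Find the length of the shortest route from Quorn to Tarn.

Settle nodes by increasing distance from Quorn:
Quorn: 0
Dunly: 9  (via Quorn)
Linby: 10  (via Dunly)
Pirton: 11  (via Dunly)
Garth: 11  (via Linby)
Varne: 13  (via Linby)
Tarn: 14  (via Garth)
Shortest route: Quorn → Dunly → Linby → Garth → Tarn = 14 km.

14 km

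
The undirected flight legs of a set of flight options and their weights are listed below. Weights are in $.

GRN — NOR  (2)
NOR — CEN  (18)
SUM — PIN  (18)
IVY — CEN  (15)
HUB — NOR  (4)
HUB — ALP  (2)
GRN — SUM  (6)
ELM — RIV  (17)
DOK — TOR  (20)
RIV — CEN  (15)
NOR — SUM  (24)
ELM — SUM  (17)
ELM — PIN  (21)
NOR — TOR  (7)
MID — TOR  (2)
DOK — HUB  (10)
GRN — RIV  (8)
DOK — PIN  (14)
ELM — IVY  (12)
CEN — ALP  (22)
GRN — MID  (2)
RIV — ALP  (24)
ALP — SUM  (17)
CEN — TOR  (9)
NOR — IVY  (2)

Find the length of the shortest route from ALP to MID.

$10

Settle nodes by increasing distance from ALP:
ALP: 0
HUB: 2  (via ALP)
NOR: 6  (via HUB)
IVY: 8  (via NOR)
GRN: 8  (via NOR)
MID: 10  (via GRN)
Shortest route: ALP → HUB → NOR → GRN → MID = $10.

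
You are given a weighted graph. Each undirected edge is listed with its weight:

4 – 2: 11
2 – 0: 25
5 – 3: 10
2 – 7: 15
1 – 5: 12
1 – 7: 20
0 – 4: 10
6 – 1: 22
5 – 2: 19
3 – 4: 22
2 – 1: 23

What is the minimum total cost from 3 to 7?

Shortest distances from 3:
3: 0
5: 10  (via 3)
1: 22  (via 5)
4: 22  (via 3)
2: 29  (via 5)
0: 32  (via 4)
7: 42  (via 1)
Shortest route: 3–5–1–7 = 42.

42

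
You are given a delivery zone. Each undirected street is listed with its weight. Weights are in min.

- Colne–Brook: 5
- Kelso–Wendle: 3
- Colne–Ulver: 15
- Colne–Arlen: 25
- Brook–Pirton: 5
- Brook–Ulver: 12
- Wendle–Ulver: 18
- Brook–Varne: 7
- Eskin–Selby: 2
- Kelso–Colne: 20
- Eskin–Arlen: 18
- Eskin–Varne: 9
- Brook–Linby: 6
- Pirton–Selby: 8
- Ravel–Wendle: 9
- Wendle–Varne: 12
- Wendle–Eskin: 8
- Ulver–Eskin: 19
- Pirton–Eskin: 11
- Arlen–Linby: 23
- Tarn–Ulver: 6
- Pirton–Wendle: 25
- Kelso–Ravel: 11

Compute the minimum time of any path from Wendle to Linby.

Shortest distances from Wendle:
Wendle: 0
Kelso: 3  (via Wendle)
Eskin: 8  (via Wendle)
Ravel: 9  (via Wendle)
Selby: 10  (via Eskin)
Varne: 12  (via Wendle)
Pirton: 18  (via Selby)
Ulver: 18  (via Wendle)
Brook: 19  (via Varne)
Colne: 23  (via Kelso)
Tarn: 24  (via Ulver)
Linby: 25  (via Brook)
Shortest route: Wendle → Varne → Brook → Linby = 25 min.

25 min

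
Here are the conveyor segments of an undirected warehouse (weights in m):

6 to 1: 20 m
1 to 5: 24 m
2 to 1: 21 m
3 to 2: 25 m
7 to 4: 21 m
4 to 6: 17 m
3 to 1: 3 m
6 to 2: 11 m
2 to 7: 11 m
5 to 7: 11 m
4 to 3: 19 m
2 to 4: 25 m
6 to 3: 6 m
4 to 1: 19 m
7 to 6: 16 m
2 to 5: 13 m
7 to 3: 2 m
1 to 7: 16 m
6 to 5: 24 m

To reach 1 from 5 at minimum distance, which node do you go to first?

Candidate routes:
5 → 7 → 3 → 1: 11+2+3 = 16
5 → 1: 24 = 24
5 → 7 → 1: 11+16 = 27
5 → 2 → 7 → 3 → 1: 13+11+2+3 = 29
Cheapest is 5 → 7 → 3 → 1 at 16 m.
So from 5 the first move is to 7.

7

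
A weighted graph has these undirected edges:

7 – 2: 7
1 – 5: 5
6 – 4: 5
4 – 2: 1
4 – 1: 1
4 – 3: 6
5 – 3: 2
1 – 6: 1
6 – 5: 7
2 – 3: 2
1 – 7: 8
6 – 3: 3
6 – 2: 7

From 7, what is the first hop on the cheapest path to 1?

1

Compare a few routes:
7–1: 8 = 8
7–2–4–1: 7+1+1 = 9
Cheapest is 7–1 at 8.
So from 7 the first move is to 1.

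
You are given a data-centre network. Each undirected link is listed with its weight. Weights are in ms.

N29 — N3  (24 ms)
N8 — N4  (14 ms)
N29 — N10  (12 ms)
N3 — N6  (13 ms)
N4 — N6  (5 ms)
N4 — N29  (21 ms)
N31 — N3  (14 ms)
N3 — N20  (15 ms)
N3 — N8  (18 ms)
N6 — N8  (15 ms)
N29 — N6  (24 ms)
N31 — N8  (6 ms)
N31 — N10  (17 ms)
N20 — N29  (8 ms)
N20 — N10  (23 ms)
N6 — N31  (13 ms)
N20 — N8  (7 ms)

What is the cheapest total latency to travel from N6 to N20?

22 ms

Settle nodes by increasing distance from N6:
N6: 0
N4: 5  (via N6)
N31: 13  (via N6)
N3: 13  (via N6)
N8: 15  (via N6)
N20: 22  (via N8)
Shortest route: N6 → N8 → N20 = 22 ms.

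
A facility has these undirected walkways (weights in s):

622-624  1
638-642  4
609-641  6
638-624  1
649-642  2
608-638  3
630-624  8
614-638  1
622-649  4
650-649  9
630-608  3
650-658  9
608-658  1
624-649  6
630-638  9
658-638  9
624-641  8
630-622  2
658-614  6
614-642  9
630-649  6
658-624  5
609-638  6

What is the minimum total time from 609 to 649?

12 s

Compare a few routes:
609 → 638 → 624 → 622 → 630 → 649: 6+1+1+2+6 = 16
609 → 638 → 624 → 649: 6+1+6 = 13
609 → 638 → 624 → 622 → 649: 6+1+1+4 = 12
Cheapest is 609 → 638 → 624 → 622 → 649 at 12 s.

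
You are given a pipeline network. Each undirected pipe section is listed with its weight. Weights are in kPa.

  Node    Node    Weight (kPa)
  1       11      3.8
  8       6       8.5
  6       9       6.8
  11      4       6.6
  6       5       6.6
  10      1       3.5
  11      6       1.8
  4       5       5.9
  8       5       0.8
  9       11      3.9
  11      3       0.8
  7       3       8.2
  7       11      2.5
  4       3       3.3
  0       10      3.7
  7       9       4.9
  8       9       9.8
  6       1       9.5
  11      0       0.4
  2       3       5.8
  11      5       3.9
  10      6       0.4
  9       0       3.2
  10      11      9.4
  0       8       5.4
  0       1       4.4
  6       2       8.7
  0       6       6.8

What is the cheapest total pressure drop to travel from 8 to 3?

5.5 kPa

Candidate routes:
8 → 5 → 4 → 3: 0.8+5.9+3.3 = 10
8 → 5 → 6 → 11 → 3: 0.8+6.6+1.8+0.8 = 10
8 → 5 → 11 → 3: 0.8+3.9+0.8 = 5.5
8 → 0 → 11 → 3: 5.4+0.4+0.8 = 6.6
The minimum is 5.5 kPa via 8 → 5 → 11 → 3.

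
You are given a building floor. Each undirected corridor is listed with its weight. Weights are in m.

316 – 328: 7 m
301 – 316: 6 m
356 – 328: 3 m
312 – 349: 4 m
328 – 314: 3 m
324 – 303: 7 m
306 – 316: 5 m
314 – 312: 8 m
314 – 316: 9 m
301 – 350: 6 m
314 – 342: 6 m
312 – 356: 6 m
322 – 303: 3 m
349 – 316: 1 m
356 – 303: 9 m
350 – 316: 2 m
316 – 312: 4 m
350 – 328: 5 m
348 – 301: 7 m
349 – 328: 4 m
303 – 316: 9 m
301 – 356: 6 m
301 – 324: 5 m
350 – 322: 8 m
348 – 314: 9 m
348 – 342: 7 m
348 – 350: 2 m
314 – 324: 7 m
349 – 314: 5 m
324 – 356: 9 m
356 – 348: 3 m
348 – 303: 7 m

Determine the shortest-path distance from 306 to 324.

16 m

Shortest distances from 306:
306: 0
316: 5  (via 306)
349: 6  (via 316)
350: 7  (via 316)
312: 9  (via 316)
348: 9  (via 350)
328: 10  (via 349)
314: 11  (via 349)
301: 11  (via 316)
356: 12  (via 348)
303: 14  (via 316)
322: 15  (via 350)
342: 16  (via 348)
324: 16  (via 301)
Shortest route: 306–316–301–324 = 16 m.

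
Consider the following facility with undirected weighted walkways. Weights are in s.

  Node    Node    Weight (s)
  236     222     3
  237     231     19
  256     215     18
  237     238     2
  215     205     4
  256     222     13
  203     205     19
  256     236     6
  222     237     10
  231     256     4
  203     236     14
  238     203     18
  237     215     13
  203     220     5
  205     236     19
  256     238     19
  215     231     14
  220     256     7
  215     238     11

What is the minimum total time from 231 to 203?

16 s

Settle nodes by increasing distance from 231:
231: 0
256: 4  (via 231)
236: 10  (via 256)
220: 11  (via 256)
222: 13  (via 236)
215: 14  (via 231)
203: 16  (via 220)
Shortest route: 231–256–220–203 = 16 s.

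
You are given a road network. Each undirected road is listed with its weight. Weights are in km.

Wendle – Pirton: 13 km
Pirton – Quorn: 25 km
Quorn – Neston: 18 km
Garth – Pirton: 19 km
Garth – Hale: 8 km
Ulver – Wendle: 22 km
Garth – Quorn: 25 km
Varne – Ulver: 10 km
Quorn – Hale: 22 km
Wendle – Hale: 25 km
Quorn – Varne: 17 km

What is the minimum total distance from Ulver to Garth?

Settle nodes by increasing distance from Ulver:
Ulver: 0
Varne: 10  (via Ulver)
Wendle: 22  (via Ulver)
Quorn: 27  (via Varne)
Pirton: 35  (via Wendle)
Neston: 45  (via Quorn)
Hale: 47  (via Wendle)
Garth: 52  (via Quorn)
Shortest route: Ulver → Varne → Quorn → Garth = 52 km.

52 km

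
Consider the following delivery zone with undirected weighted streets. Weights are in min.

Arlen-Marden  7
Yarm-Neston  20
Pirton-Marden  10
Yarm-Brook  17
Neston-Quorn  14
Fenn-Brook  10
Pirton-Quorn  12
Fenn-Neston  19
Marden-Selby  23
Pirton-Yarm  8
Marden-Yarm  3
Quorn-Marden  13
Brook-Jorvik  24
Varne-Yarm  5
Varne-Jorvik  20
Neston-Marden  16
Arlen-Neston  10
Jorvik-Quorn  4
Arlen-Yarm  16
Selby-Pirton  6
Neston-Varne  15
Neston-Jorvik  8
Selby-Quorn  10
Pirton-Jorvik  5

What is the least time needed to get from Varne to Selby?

19 min

Settle nodes by increasing distance from Varne:
Varne: 0
Yarm: 5  (via Varne)
Marden: 8  (via Yarm)
Pirton: 13  (via Yarm)
Neston: 15  (via Varne)
Arlen: 15  (via Marden)
Jorvik: 18  (via Pirton)
Selby: 19  (via Pirton)
Shortest route: Varne–Yarm–Pirton–Selby = 19 min.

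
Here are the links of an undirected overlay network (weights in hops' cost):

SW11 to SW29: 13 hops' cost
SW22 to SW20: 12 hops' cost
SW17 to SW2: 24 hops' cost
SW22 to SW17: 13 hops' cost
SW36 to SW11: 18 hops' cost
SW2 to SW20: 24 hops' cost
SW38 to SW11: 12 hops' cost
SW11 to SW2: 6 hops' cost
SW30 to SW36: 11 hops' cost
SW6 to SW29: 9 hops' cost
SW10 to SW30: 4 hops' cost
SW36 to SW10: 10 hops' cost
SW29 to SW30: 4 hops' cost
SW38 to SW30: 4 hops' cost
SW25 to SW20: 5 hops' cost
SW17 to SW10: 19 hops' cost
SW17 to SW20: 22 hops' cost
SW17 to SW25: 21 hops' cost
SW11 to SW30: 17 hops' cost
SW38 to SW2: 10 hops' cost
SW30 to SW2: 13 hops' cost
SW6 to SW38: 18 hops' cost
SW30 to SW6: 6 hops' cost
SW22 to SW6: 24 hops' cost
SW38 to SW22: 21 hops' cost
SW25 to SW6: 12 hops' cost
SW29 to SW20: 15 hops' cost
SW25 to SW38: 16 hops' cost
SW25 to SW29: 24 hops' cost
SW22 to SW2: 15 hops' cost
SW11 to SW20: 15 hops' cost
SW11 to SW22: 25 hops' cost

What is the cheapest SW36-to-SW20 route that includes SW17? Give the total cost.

Shortest SW36→SW17: SW36 → SW10 → SW17 = 29
Shortest SW17→SW20: SW17 → SW20 = 22
Total via SW17: 29 + 22 = 51 hops' cost.

51 hops' cost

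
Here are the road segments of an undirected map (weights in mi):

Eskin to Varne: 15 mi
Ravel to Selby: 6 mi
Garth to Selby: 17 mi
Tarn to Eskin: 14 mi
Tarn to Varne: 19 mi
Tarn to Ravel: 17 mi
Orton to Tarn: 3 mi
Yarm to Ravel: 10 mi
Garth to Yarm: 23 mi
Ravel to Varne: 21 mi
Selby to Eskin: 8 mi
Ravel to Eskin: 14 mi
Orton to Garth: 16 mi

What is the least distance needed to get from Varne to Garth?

Settle nodes by increasing distance from Varne:
Varne: 0
Eskin: 15  (via Varne)
Tarn: 19  (via Varne)
Ravel: 21  (via Varne)
Orton: 22  (via Tarn)
Selby: 23  (via Eskin)
Yarm: 31  (via Ravel)
Garth: 38  (via Orton)
Shortest route: Varne → Tarn → Orton → Garth = 38 mi.

38 mi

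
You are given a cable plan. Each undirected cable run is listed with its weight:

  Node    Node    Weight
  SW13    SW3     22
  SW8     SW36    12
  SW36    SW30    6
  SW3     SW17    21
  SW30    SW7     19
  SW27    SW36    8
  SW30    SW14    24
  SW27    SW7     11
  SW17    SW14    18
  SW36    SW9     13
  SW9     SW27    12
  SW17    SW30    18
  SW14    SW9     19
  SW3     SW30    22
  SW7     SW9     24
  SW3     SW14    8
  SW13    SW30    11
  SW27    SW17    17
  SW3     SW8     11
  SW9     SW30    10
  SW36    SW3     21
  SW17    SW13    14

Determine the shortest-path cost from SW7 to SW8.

Enumerating some paths:
SW7 → SW27 → SW36 → SW8: 11+8+12 = 31
SW7 → SW30 → SW36 → SW8: 19+6+12 = 37
The minimum is 31 via SW7 → SW27 → SW36 → SW8.

31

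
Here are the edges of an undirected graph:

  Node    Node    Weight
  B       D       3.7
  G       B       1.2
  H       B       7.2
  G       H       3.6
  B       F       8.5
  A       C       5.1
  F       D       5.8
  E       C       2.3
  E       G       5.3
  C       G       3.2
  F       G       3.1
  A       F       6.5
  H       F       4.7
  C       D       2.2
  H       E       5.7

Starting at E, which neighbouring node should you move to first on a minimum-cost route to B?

Compare a few routes:
E–C–D–B: 2.3+2.2+3.7 = 8.2
E–G–B: 5.3+1.2 = 6.5
E–H–G–B: 5.7+3.6+1.2 = 10.5
E–C–G–B: 2.3+3.2+1.2 = 6.7
The minimum is 6.5 via E–G–B.
So from E the first move is to G.

G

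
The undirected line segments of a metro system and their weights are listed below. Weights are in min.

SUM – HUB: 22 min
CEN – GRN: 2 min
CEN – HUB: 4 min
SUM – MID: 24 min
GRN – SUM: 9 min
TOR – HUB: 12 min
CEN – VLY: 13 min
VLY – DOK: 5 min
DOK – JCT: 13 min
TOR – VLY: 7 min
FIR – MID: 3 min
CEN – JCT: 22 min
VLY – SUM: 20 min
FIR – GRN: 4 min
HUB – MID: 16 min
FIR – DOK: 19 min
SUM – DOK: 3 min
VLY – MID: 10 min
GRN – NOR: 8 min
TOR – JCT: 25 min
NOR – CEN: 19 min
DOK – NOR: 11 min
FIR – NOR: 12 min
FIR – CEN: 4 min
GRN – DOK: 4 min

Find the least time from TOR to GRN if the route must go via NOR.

Best TOR to NOR: TOR → VLY → DOK → NOR costing 23
Best NOR to GRN: NOR → GRN costing 8
Total via NOR: 23 + 8 = 31 min.

31 min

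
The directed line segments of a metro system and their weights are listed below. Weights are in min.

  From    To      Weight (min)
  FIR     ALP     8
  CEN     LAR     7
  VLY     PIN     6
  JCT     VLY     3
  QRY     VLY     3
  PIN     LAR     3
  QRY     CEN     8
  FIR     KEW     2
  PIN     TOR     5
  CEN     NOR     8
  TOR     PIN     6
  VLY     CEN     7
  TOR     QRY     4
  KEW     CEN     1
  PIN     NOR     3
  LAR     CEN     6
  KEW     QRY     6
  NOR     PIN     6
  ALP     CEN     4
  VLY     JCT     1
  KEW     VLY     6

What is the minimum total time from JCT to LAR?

Running Dijkstra from JCT:
JCT: 0
VLY: 3  (via JCT)
PIN: 9  (via VLY)
CEN: 10  (via VLY)
NOR: 12  (via PIN)
LAR: 12  (via PIN)
Shortest route: JCT → VLY → PIN → LAR = 12 min.

12 min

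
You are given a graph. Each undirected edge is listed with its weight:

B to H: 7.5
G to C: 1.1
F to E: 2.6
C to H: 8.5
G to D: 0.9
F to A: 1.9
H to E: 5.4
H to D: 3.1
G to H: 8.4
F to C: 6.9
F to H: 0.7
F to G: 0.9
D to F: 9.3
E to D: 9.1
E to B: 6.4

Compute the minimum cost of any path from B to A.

Shortest distances from B:
B: 0
E: 6.4  (via B)
H: 7.5  (via B)
F: 8.2  (via H)
G: 9.1  (via F)
D: 10  (via G)
A: 10.1  (via F)
Shortest route: B–H–F–A = 10.1.

10.1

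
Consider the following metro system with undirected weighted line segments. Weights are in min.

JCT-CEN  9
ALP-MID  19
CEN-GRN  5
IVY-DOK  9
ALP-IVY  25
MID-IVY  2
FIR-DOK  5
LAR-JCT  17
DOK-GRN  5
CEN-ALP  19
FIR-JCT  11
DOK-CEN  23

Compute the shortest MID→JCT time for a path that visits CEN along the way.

Best MID to CEN: MID–IVY–DOK–GRN–CEN costing 21
Shortest CEN→JCT: CEN–JCT = 9
Total via CEN: 21 + 9 = 30 min.

30 min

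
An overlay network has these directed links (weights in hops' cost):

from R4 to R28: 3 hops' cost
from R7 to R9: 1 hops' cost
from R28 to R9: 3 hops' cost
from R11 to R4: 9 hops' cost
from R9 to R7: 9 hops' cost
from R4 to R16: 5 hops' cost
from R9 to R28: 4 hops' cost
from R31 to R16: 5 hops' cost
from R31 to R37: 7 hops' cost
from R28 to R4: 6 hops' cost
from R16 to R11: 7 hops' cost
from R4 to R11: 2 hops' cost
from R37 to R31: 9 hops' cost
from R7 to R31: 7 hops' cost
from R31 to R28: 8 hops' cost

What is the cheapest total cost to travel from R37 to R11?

Enumerating some paths:
R37–R31–R28–R4–R11: 9+8+6+2 = 25
R37–R31–R16–R11: 9+5+7 = 21
Cheapest is R37–R31–R16–R11 at 21 hops' cost.

21 hops' cost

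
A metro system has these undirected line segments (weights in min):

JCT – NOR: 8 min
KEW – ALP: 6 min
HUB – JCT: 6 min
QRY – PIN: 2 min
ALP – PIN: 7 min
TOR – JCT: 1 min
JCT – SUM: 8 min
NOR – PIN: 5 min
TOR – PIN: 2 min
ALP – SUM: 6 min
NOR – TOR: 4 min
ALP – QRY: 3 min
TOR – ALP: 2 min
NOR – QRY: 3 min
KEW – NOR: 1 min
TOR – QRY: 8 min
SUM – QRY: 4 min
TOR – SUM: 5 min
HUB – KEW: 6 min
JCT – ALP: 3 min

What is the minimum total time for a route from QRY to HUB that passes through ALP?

Best QRY to ALP: QRY → ALP costing 3
Best ALP to HUB: ALP → JCT → HUB costing 9
Total via ALP: 3 + 9 = 12 min.

12 min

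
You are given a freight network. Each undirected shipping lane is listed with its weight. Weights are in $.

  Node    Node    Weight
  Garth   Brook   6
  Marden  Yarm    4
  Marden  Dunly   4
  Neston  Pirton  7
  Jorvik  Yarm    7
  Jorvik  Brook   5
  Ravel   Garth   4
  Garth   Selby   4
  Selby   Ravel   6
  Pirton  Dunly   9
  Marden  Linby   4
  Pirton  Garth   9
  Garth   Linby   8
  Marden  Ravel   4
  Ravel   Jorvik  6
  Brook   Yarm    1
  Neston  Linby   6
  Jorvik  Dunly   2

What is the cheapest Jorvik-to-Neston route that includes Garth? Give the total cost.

$24

Best Jorvik to Garth: Jorvik → Ravel → Garth costing 10
Shortest Garth→Neston: Garth → Linby → Neston = 14
Total via Garth: 10 + 14 = $24.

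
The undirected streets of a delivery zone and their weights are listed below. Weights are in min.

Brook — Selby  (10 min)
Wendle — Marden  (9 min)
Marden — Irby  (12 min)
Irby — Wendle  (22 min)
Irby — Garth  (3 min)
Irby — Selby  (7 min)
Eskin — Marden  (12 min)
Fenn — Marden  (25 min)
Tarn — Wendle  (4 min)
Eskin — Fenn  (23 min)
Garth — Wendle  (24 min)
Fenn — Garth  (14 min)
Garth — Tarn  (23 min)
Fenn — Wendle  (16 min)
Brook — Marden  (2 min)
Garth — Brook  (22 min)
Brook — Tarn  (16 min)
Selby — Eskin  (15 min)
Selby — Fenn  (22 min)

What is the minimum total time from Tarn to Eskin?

25 min

Enumerating some paths:
Tarn–Wendle–Marden–Eskin: 4+9+12 = 25
Tarn–Brook–Marden–Eskin: 16+2+12 = 30
Cheapest is Tarn–Wendle–Marden–Eskin at 25 min.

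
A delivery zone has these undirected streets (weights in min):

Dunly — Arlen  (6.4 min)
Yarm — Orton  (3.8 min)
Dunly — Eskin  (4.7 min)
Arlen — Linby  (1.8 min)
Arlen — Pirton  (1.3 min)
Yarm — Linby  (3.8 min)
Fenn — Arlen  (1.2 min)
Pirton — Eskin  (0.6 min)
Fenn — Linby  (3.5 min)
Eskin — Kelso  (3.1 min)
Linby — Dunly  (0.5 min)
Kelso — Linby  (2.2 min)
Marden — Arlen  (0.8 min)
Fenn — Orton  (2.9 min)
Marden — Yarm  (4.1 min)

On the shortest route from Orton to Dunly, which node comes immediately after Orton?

Fenn

Enumerating some paths:
Orton–Yarm–Linby–Dunly: 3.8+3.8+0.5 = 8.1
Orton–Fenn–Arlen–Linby–Dunly: 2.9+1.2+1.8+0.5 = 6.4
Orton–Fenn–Linby–Dunly: 2.9+3.5+0.5 = 6.9
Cheapest is Orton–Fenn–Arlen–Linby–Dunly at 6.4 min.
So from Orton the first move is to Fenn.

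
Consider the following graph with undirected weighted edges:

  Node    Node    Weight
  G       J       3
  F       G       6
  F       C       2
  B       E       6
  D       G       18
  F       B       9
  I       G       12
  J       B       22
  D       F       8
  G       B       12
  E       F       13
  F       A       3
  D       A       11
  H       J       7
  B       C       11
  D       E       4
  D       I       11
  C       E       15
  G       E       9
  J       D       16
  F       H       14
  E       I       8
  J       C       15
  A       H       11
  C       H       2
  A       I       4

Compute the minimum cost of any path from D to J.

Settle nodes by increasing distance from D:
D: 0
E: 4  (via D)
F: 8  (via D)
B: 10  (via E)
C: 10  (via F)
A: 11  (via D)
I: 11  (via D)
H: 12  (via C)
G: 13  (via E)
J: 16  (via D)
Shortest route: D–J = 16.

16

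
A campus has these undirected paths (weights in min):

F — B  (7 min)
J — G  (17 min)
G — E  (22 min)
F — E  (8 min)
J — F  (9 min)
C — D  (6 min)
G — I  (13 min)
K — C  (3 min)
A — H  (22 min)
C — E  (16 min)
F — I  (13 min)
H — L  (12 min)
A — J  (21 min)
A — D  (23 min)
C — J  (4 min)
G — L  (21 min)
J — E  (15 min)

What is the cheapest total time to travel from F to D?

19 min

Compare a few routes:
F → E → J → C → D: 8+15+4+6 = 33
F → J → C → D: 9+4+6 = 19
F → E → C → D: 8+16+6 = 30
The minimum is 19 min via F → J → C → D.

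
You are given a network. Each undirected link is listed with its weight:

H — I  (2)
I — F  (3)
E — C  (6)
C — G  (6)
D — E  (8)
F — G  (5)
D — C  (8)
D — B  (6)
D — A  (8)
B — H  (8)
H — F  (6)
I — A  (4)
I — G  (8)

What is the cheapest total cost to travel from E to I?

Enumerating some paths:
E - C - G - I: 6+6+8 = 20
E - D - B - H - I: 8+6+8+2 = 24
The minimum is 20 via E - C - G - I.

20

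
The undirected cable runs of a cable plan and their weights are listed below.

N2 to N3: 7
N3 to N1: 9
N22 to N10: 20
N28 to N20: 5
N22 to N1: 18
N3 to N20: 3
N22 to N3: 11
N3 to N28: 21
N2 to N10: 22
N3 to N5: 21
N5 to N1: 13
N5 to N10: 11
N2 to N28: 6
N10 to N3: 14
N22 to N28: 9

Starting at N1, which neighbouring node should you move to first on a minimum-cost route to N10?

N3

Candidate routes:
N1 → N5 → N10: 13+11 = 24
N1 → N22 → N10: 18+20 = 38
N1 → N3 → N10: 9+14 = 23
The minimum is 23 via N1 → N3 → N10.
So from N1 the first move is to N3.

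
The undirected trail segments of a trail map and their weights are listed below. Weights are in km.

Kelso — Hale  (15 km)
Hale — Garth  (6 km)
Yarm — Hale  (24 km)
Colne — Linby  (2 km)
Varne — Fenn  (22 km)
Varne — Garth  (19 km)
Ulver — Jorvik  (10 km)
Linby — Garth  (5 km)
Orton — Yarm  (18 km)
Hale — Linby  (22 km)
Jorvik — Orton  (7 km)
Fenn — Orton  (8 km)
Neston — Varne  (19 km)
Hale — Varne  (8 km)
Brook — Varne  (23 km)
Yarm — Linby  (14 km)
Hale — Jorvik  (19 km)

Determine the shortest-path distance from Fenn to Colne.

Shortest distances from Fenn:
Fenn: 0
Orton: 8  (via Fenn)
Jorvik: 15  (via Orton)
Varne: 22  (via Fenn)
Ulver: 25  (via Jorvik)
Yarm: 26  (via Orton)
Hale: 30  (via Varne)
Garth: 36  (via Hale)
Linby: 40  (via Yarm)
Neston: 41  (via Varne)
Colne: 42  (via Linby)
Shortest route: Fenn → Orton → Yarm → Linby → Colne = 42 km.

42 km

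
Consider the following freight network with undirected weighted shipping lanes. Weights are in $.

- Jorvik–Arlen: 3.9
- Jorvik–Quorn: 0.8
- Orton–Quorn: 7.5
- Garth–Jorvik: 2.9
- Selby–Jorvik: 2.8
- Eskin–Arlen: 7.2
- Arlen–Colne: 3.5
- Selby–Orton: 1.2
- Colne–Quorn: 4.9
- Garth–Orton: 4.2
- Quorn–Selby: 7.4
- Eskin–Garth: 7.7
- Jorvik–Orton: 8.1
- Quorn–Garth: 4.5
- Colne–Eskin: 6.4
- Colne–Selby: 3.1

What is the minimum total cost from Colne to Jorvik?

$5.7

Settle nodes by increasing distance from Colne:
Colne: 0
Selby: 3.1  (via Colne)
Arlen: 3.5  (via Colne)
Orton: 4.3  (via Selby)
Quorn: 4.9  (via Colne)
Jorvik: 5.7  (via Quorn)
Shortest route: Colne–Quorn–Jorvik = $5.7.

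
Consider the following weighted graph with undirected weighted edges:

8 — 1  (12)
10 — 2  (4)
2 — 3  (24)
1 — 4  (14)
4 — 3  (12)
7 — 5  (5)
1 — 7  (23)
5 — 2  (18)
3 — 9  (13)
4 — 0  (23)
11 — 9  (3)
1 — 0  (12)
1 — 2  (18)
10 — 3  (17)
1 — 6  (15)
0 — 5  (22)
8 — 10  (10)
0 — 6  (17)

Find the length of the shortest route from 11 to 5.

Shortest distances from 11:
11: 0
9: 3  (via 11)
3: 16  (via 9)
4: 28  (via 3)
10: 33  (via 3)
2: 37  (via 10)
1: 42  (via 4)
8: 43  (via 10)
0: 51  (via 4)
5: 55  (via 2)
Shortest route: 11–9–3–10–2–5 = 55.

55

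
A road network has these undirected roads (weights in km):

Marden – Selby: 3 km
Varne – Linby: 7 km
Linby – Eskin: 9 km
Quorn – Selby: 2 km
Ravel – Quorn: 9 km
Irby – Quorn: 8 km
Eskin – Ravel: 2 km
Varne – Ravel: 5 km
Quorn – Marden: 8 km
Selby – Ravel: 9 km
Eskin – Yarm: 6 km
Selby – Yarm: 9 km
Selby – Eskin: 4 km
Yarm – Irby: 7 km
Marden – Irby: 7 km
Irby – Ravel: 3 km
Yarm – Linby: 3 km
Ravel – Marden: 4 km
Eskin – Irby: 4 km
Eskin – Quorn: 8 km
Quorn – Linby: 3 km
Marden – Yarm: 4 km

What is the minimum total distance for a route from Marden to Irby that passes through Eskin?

10 km

Best Marden to Eskin: Marden–Ravel–Eskin costing 6
Shortest Eskin→Irby: Eskin–Irby = 4
Total via Eskin: 6 + 4 = 10 km.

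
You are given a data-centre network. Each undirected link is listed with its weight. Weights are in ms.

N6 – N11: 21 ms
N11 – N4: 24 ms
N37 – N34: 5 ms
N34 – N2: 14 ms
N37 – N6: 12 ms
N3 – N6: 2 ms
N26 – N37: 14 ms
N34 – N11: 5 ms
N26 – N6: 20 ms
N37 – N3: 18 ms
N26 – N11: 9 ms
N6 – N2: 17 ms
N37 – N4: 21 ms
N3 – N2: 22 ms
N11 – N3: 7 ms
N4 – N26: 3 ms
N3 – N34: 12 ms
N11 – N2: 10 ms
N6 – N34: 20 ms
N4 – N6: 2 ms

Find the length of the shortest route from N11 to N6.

Candidate routes:
N11 - N26 - N4 - N6: 9+3+2 = 14
N11 - N3 - N6: 7+2 = 9
The minimum is 9 ms via N11 - N3 - N6.

9 ms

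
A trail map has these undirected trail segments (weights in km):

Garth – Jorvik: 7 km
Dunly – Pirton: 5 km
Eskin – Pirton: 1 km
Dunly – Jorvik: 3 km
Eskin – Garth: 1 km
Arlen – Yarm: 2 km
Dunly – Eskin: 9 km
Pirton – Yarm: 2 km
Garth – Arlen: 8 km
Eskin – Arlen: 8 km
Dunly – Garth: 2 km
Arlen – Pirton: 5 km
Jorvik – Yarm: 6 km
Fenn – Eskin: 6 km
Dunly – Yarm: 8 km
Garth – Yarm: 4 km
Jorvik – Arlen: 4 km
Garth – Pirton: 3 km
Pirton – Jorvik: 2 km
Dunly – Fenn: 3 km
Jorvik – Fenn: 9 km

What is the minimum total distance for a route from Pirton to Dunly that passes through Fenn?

Best Pirton to Fenn: Pirton → Eskin → Fenn costing 7
Best Fenn to Dunly: Fenn → Dunly costing 3
Total via Fenn: 7 + 3 = 10 km.

10 km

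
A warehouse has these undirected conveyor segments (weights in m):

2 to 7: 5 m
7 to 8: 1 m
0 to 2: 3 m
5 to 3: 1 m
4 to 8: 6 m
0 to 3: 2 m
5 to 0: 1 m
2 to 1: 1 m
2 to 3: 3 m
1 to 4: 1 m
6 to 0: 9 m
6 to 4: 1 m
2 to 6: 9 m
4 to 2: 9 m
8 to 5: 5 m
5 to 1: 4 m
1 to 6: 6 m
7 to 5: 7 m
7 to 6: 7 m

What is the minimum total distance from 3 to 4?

5 m

Running Dijkstra from 3:
3: 0
5: 1  (via 3)
0: 2  (via 3)
2: 3  (via 3)
1: 4  (via 2)
4: 5  (via 1)
Shortest route: 3 → 2 → 1 → 4 = 5 m.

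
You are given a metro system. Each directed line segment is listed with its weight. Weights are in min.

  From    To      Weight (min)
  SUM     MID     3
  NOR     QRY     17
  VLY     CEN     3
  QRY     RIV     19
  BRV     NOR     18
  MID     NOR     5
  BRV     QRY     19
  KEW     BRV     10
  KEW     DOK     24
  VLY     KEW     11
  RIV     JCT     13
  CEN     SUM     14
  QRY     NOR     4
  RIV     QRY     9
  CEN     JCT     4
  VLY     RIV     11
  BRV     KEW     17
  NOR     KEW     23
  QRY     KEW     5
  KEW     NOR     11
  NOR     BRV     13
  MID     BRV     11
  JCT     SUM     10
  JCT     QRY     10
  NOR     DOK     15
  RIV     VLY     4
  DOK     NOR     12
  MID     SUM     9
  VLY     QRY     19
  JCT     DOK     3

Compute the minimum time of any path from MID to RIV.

Running Dijkstra from MID:
MID: 0
NOR: 5  (via MID)
SUM: 9  (via MID)
BRV: 11  (via MID)
DOK: 20  (via NOR)
QRY: 22  (via NOR)
KEW: 27  (via QRY)
RIV: 41  (via QRY)
Shortest route: MID–NOR–QRY–RIV = 41 min.

41 min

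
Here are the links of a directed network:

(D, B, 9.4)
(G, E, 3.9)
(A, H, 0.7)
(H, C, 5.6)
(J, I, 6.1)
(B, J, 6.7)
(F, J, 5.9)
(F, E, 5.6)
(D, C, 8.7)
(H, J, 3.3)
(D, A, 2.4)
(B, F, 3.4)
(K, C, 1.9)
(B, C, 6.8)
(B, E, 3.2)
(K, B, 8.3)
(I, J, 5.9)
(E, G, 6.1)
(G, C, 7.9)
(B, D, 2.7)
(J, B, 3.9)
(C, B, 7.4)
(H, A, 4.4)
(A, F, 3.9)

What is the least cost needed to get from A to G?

15.6

Compare a few routes:
A - H - C - B - E - G: 0.7+5.6+7.4+3.2+6.1 = 23
A - F - E - G: 3.9+5.6+6.1 = 15.6
A - F - J - B - E - G: 3.9+5.9+3.9+3.2+6.1 = 23
A - H - J - B - E - G: 0.7+3.3+3.9+3.2+6.1 = 17.2
Cheapest is A - F - E - G at 15.6.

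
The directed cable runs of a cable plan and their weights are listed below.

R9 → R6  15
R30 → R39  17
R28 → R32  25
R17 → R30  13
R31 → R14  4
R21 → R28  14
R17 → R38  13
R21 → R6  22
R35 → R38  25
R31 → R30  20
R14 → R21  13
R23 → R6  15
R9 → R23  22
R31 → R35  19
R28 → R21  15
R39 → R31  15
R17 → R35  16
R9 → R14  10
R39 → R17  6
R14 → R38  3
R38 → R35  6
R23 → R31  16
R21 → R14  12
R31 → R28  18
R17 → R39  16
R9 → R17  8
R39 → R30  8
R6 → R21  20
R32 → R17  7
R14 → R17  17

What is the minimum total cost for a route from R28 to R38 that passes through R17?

Best R28 to R17: R28–R32–R17 costing 32
Shortest R17→R38: R17–R38 = 13
Total via R17: 32 + 13 = 45.

45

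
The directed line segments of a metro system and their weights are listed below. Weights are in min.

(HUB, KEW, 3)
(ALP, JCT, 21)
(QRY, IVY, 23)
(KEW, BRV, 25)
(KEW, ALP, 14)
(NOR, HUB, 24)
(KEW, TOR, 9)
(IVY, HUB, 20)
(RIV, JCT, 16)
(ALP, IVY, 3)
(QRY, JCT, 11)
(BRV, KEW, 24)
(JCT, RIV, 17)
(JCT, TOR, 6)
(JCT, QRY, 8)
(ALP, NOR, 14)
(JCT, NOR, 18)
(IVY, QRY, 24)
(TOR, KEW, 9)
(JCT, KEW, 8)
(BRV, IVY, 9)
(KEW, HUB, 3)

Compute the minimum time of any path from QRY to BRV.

44 min

Candidate routes:
QRY - JCT - TOR - KEW - BRV: 11+6+9+25 = 51
QRY - JCT - KEW - BRV: 11+8+25 = 44
The minimum is 44 min via QRY - JCT - KEW - BRV.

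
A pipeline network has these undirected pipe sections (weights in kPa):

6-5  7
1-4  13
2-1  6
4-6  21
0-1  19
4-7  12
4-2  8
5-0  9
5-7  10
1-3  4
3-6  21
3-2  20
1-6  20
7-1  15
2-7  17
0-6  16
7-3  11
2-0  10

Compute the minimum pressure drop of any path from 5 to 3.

Compare a few routes:
5–6–3: 7+21 = 28
5–7–3: 10+11 = 21
The minimum is 21 kPa via 5–7–3.

21 kPa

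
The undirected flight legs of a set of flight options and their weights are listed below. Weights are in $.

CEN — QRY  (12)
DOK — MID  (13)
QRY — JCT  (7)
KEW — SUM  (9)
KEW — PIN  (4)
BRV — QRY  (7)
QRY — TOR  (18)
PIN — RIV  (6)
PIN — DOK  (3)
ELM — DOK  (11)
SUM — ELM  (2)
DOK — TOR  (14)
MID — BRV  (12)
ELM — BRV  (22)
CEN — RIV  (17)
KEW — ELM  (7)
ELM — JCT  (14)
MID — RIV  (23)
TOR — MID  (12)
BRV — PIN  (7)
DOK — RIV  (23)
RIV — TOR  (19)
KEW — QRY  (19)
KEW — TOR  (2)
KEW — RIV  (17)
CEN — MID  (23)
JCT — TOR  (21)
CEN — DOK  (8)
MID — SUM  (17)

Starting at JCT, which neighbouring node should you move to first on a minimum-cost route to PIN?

QRY

Candidate routes:
JCT–TOR–KEW–PIN: 21+2+4 = 27
JCT–QRY–BRV–PIN: 7+7+7 = 21
JCT–ELM–KEW–PIN: 14+7+4 = 25
JCT–ELM–DOK–PIN: 14+11+3 = 28
Cheapest is JCT–QRY–BRV–PIN at $21.
So from JCT the first move is to QRY.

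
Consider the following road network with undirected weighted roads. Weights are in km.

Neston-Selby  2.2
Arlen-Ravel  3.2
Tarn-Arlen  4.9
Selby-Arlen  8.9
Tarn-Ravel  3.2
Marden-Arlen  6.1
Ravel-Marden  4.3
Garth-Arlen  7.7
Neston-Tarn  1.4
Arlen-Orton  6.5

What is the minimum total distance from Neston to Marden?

8.9 km

Running Dijkstra from Neston:
Neston: 0
Tarn: 1.4  (via Neston)
Selby: 2.2  (via Neston)
Ravel: 4.6  (via Tarn)
Arlen: 6.3  (via Tarn)
Marden: 8.9  (via Ravel)
Shortest route: Neston–Tarn–Ravel–Marden = 8.9 km.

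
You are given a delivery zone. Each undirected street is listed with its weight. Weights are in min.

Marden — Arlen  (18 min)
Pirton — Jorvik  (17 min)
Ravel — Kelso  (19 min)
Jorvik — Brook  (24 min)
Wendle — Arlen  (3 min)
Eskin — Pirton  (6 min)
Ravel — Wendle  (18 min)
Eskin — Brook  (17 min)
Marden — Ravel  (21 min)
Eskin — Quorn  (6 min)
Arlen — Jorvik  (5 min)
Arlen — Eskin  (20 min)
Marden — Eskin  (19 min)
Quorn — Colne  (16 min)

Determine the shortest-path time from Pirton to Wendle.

Settle nodes by increasing distance from Pirton:
Pirton: 0
Eskin: 6  (via Pirton)
Quorn: 12  (via Eskin)
Jorvik: 17  (via Pirton)
Arlen: 22  (via Jorvik)
Brook: 23  (via Eskin)
Marden: 25  (via Eskin)
Wendle: 25  (via Arlen)
Shortest route: Pirton–Jorvik–Arlen–Wendle = 25 min.

25 min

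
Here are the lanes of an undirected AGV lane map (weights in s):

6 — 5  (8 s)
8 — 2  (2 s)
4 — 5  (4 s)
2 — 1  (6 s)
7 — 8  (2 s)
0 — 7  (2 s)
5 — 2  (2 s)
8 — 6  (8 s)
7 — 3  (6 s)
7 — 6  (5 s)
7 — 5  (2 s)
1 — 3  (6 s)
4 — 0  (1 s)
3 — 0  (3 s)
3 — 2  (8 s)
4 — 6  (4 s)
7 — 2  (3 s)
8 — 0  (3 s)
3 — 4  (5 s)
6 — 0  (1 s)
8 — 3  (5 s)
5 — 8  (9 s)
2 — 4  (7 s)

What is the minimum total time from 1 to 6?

Candidate routes:
1 → 2 → 8 → 0 → 6: 6+2+3+1 = 12
1 → 3 → 0 → 6: 6+3+1 = 10
Cheapest is 1 → 3 → 0 → 6 at 10 s.

10 s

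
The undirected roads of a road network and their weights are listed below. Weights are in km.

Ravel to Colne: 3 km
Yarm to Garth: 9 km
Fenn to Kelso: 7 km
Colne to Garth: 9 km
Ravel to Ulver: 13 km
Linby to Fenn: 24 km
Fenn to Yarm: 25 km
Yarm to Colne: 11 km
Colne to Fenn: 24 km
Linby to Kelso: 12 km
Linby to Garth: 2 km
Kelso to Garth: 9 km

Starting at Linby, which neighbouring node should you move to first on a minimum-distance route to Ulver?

Candidate routes:
Linby → Garth → Yarm → Colne → Ravel → Ulver: 2+9+11+3+13 = 38
Linby → Garth → Colne → Ravel → Ulver: 2+9+3+13 = 27
Cheapest is Linby → Garth → Colne → Ravel → Ulver at 27 km.
So from Linby the first move is to Garth.

Garth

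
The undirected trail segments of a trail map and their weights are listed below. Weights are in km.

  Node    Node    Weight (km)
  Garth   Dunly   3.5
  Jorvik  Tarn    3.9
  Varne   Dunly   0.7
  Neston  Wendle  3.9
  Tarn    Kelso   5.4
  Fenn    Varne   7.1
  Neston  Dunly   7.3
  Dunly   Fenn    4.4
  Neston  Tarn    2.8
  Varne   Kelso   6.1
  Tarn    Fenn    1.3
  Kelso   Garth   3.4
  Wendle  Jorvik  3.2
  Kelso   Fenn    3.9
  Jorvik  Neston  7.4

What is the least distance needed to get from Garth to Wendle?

14.7 km

Candidate routes:
Garth → Dunly → Neston → Wendle: 3.5+7.3+3.9 = 14.7
Garth → Kelso → Fenn → Tarn → Neston → Wendle: 3.4+3.9+1.3+2.8+3.9 = 15.3
Garth → Kelso → Fenn → Tarn → Jorvik → Wendle: 3.4+3.9+1.3+3.9+3.2 = 15.7
Garth → Kelso → Tarn → Neston → Wendle: 3.4+5.4+2.8+3.9 = 15.5
Cheapest is Garth → Dunly → Neston → Wendle at 14.7 km.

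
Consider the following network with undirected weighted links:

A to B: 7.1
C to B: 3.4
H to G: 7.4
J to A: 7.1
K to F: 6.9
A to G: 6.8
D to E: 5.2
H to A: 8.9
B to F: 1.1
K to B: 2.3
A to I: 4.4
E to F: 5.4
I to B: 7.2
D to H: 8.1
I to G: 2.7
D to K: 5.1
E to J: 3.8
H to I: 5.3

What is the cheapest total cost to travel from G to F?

Enumerating some paths:
G–A–B–F: 6.8+7.1+1.1 = 15
G–I–B–F: 2.7+7.2+1.1 = 11
G–I–A–B–F: 2.7+4.4+7.1+1.1 = 15.3
Cheapest is G–I–B–F at 11.

11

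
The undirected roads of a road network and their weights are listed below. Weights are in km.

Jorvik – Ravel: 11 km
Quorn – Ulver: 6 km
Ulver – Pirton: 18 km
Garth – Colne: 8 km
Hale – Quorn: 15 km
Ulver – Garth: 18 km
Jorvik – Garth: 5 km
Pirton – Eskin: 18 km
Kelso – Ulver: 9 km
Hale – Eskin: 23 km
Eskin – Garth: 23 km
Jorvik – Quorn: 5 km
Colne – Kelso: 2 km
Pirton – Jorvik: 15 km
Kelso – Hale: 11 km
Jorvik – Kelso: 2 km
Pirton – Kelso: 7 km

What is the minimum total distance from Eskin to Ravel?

38 km

Running Dijkstra from Eskin:
Eskin: 0
Pirton: 18  (via Eskin)
Garth: 23  (via Eskin)
Hale: 23  (via Eskin)
Kelso: 25  (via Pirton)
Jorvik: 27  (via Kelso)
Colne: 27  (via Kelso)
Quorn: 32  (via Jorvik)
Ulver: 34  (via Kelso)
Ravel: 38  (via Jorvik)
Shortest route: Eskin → Pirton → Kelso → Jorvik → Ravel = 38 km.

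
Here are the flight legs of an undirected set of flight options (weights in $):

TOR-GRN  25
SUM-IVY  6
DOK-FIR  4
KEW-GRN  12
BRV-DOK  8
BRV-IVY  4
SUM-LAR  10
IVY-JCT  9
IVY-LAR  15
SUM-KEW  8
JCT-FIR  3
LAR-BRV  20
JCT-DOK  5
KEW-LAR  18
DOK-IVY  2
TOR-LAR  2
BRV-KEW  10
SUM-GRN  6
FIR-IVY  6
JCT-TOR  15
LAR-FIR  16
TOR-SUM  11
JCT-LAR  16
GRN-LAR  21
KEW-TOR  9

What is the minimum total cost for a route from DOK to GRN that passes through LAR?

Shortest DOK→LAR: DOK–IVY–LAR = 17
Best LAR to GRN: LAR–SUM–GRN costing 16
Total via LAR: 17 + 16 = $33.

$33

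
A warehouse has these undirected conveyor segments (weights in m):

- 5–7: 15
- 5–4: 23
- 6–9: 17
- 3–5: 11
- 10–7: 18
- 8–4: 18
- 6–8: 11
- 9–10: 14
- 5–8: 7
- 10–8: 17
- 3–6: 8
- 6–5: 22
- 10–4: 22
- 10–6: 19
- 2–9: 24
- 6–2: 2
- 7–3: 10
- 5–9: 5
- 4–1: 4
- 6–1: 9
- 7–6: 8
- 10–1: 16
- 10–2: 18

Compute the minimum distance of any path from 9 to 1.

26 m

Compare a few routes:
9 → 10 → 1: 14+16 = 30
9 → 5 → 8 → 6 → 1: 5+7+11+9 = 32
9 → 6 → 1: 17+9 = 26
9 → 5 → 4 → 1: 5+23+4 = 32
Cheapest is 9 → 6 → 1 at 26 m.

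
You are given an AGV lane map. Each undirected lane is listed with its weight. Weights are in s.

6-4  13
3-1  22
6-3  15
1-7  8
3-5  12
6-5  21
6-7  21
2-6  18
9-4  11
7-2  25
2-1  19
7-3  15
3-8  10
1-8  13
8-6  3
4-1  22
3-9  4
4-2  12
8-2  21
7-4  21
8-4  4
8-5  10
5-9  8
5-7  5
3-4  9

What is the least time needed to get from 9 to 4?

Shortest distances from 9:
9: 0
3: 4  (via 9)
5: 8  (via 9)
4: 11  (via 9)
Shortest route: 9 → 4 = 11 s.

11 s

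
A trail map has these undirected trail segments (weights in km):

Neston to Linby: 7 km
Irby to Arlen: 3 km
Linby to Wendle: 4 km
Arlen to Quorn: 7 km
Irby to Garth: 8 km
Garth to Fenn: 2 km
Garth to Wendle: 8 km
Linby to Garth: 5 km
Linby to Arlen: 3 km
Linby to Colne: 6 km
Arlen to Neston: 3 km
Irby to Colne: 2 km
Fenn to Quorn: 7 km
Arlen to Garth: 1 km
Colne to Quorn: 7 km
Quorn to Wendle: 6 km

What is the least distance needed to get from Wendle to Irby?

10 km

Candidate routes:
Wendle - Garth - Arlen - Irby: 8+1+3 = 12
Wendle - Linby - Arlen - Irby: 4+3+3 = 10
The minimum is 10 km via Wendle - Linby - Arlen - Irby.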